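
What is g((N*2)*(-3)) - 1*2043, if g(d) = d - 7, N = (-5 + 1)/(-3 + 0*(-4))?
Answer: -2058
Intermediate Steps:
N = 4/3 (N = -4/(-3 + 0) = -4/(-3) = -4*(-⅓) = 4/3 ≈ 1.3333)
g(d) = -7 + d
g((N*2)*(-3)) - 1*2043 = (-7 + ((4/3)*2)*(-3)) - 1*2043 = (-7 + (8/3)*(-3)) - 2043 = (-7 - 8) - 2043 = -15 - 2043 = -2058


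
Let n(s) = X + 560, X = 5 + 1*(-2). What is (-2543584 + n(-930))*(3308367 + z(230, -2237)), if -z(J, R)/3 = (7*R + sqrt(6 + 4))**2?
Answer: 1862265737152626 - 238926995034*sqrt(10) ≈ 1.8615e+15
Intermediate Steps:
X = 3 (X = 5 - 2 = 3)
n(s) = 563 (n(s) = 3 + 560 = 563)
z(J, R) = -3*(sqrt(10) + 7*R)**2 (z(J, R) = -3*(7*R + sqrt(6 + 4))**2 = -3*(7*R + sqrt(10))**2 = -3*(sqrt(10) + 7*R)**2)
(-2543584 + n(-930))*(3308367 + z(230, -2237)) = (-2543584 + 563)*(3308367 - 3*(sqrt(10) + 7*(-2237))**2) = -2543021*(3308367 - 3*(sqrt(10) - 15659)**2) = -2543021*(3308367 - 3*(-15659 + sqrt(10))**2) = -8413246756707 + 7629063*(-15659 + sqrt(10))**2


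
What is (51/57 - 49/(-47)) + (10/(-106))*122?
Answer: -453040/47329 ≈ -9.5721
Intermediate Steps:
(51/57 - 49/(-47)) + (10/(-106))*122 = (51*(1/57) - 49*(-1/47)) + (10*(-1/106))*122 = (17/19 + 49/47) - 5/53*122 = 1730/893 - 610/53 = -453040/47329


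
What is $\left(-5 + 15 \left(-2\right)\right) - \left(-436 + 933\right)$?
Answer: $-532$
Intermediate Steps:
$\left(-5 + 15 \left(-2\right)\right) - \left(-436 + 933\right) = \left(-5 - 30\right) - 497 = -35 - 497 = -532$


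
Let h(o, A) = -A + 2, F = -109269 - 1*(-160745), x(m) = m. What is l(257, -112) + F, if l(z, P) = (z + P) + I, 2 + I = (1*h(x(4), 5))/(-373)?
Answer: 19253890/373 ≈ 51619.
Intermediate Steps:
F = 51476 (F = -109269 + 160745 = 51476)
h(o, A) = 2 - A
I = -743/373 (I = -2 + (1*(2 - 1*5))/(-373) = -2 + (1*(2 - 5))*(-1/373) = -2 + (1*(-3))*(-1/373) = -2 - 3*(-1/373) = -2 + 3/373 = -743/373 ≈ -1.9920)
l(z, P) = -743/373 + P + z (l(z, P) = (z + P) - 743/373 = (P + z) - 743/373 = -743/373 + P + z)
l(257, -112) + F = (-743/373 - 112 + 257) + 51476 = 53342/373 + 51476 = 19253890/373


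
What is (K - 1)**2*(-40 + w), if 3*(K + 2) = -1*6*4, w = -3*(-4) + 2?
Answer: -3146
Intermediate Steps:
w = 14 (w = 12 + 2 = 14)
K = -10 (K = -2 + (-1*6*4)/3 = -2 + (-6*4)/3 = -2 + (1/3)*(-24) = -2 - 8 = -10)
(K - 1)**2*(-40 + w) = (-10 - 1)**2*(-40 + 14) = (-11)**2*(-26) = 121*(-26) = -3146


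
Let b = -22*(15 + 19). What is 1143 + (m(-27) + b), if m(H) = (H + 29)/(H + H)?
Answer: 10664/27 ≈ 394.96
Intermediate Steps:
m(H) = (29 + H)/(2*H) (m(H) = (29 + H)/((2*H)) = (29 + H)*(1/(2*H)) = (29 + H)/(2*H))
b = -748 (b = -22*34 = -748)
1143 + (m(-27) + b) = 1143 + ((½)*(29 - 27)/(-27) - 748) = 1143 + ((½)*(-1/27)*2 - 748) = 1143 + (-1/27 - 748) = 1143 - 20197/27 = 10664/27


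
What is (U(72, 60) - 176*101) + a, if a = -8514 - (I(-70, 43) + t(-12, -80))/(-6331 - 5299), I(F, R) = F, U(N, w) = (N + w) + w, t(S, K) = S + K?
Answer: -151759951/5815 ≈ -26098.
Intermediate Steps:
t(S, K) = K + S
U(N, w) = N + 2*w
a = -49508991/5815 (a = -8514 - (-70 + (-80 - 12))/(-6331 - 5299) = -8514 - (-70 - 92)/(-11630) = -8514 - (-162)*(-1)/11630 = -8514 - 1*81/5815 = -8514 - 81/5815 = -49508991/5815 ≈ -8514.0)
(U(72, 60) - 176*101) + a = ((72 + 2*60) - 176*101) - 49508991/5815 = ((72 + 120) - 17776) - 49508991/5815 = (192 - 17776) - 49508991/5815 = -17584 - 49508991/5815 = -151759951/5815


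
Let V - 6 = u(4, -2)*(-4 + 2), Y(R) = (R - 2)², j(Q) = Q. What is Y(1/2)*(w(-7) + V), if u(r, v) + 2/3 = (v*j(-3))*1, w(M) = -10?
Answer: -33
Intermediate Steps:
Y(R) = (-2 + R)²
u(r, v) = -⅔ - 3*v (u(r, v) = -⅔ + (v*(-3))*1 = -⅔ - 3*v*1 = -⅔ - 3*v)
V = -14/3 (V = 6 + (-⅔ - 3*(-2))*(-4 + 2) = 6 + (-⅔ + 6)*(-2) = 6 + (16/3)*(-2) = 6 - 32/3 = -14/3 ≈ -4.6667)
Y(1/2)*(w(-7) + V) = (-2 + 1/2)²*(-10 - 14/3) = (-2 + ½)²*(-44/3) = (-3/2)²*(-44/3) = (9/4)*(-44/3) = -33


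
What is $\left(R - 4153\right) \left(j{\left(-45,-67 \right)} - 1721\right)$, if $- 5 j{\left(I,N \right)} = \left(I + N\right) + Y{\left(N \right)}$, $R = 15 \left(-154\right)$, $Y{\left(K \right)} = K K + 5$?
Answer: $\frac{83934981}{5} \approx 1.6787 \cdot 10^{7}$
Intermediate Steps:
$Y{\left(K \right)} = 5 + K^{2}$ ($Y{\left(K \right)} = K^{2} + 5 = 5 + K^{2}$)
$R = -2310$
$j{\left(I,N \right)} = -1 - \frac{I}{5} - \frac{N}{5} - \frac{N^{2}}{5}$ ($j{\left(I,N \right)} = - \frac{\left(I + N\right) + \left(5 + N^{2}\right)}{5} = - \frac{5 + I + N + N^{2}}{5} = -1 - \frac{I}{5} - \frac{N}{5} - \frac{N^{2}}{5}$)
$\left(R - 4153\right) \left(j{\left(-45,-67 \right)} - 1721\right) = \left(-2310 - 4153\right) \left(\left(-1 - -9 - - \frac{67}{5} - \frac{\left(-67\right)^{2}}{5}\right) - 1721\right) = - 6463 \left(\left(-1 + 9 + \frac{67}{5} - \frac{4489}{5}\right) - 1721\right) = - 6463 \left(- \frac{4382}{5} - 1721\right) = \left(-6463\right) \left(- \frac{12987}{5}\right) = \frac{83934981}{5}$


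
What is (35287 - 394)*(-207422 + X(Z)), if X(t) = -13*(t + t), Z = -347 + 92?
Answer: -7006235256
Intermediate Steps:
Z = -255
X(t) = -26*t
(35287 - 394)*(-207422 + X(Z)) = (35287 - 394)*(-207422 - 26*(-255)) = 34893*(-207422 + 6630) = 34893*(-200792) = -7006235256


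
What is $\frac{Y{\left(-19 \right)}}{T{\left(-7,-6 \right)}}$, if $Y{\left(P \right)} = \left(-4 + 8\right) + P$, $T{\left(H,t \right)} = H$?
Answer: $\frac{15}{7} \approx 2.1429$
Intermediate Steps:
$Y{\left(P \right)} = 4 + P$
$\frac{Y{\left(-19 \right)}}{T{\left(-7,-6 \right)}} = \frac{4 - 19}{-7} = \left(-15\right) \left(- \frac{1}{7}\right) = \frac{15}{7}$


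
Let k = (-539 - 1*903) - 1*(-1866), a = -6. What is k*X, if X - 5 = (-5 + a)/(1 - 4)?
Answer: 11024/3 ≈ 3674.7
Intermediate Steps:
k = 424 (k = (-539 - 903) + 1866 = -1442 + 1866 = 424)
X = 26/3 (X = 5 + (-5 - 6)/(1 - 4) = 5 - 11/(-3) = 5 - 11*(-1/3) = 5 + 11/3 = 26/3 ≈ 8.6667)
k*X = 424*(26/3) = 11024/3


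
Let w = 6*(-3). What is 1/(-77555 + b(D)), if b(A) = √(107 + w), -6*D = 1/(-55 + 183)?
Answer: -77555/6014777936 - √89/6014777936 ≈ -1.2896e-5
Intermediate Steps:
w = -18
D = -1/768 (D = -1/(6*(-55 + 183)) = -⅙/128 = -⅙*1/128 = -1/768 ≈ -0.0013021)
b(A) = √89 (b(A) = √(107 - 18) = √89)
1/(-77555 + b(D)) = 1/(-77555 + √89)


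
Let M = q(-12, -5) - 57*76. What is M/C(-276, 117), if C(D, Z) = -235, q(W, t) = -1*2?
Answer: 4334/235 ≈ 18.443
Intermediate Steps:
q(W, t) = -2
M = -4334 (M = -2 - 57*76 = -2 - 4332 = -4334)
M/C(-276, 117) = -4334/(-235) = -4334*(-1/235) = 4334/235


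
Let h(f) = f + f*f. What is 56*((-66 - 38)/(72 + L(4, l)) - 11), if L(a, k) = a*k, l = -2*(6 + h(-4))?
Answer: -4816/9 ≈ -535.11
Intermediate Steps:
h(f) = f + f²
l = -36 (l = -2*(6 - 4*(1 - 4)) = -2*(6 - 4*(-3)) = -2*(6 + 12) = -2*18 = -36)
56*((-66 - 38)/(72 + L(4, l)) - 11) = 56*((-66 - 38)/(72 + 4*(-36)) - 11) = 56*(-104/(72 - 144) - 11) = 56*(-104/(-72) - 11) = 56*(-104*(-1/72) - 11) = 56*(13/9 - 11) = 56*(-86/9) = -4816/9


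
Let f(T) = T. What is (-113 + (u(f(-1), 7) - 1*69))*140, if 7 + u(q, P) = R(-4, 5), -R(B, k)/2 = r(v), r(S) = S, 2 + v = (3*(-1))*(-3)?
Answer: -28420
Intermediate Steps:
v = 7 (v = -2 + (3*(-1))*(-3) = -2 - 3*(-3) = -2 + 9 = 7)
R(B, k) = -14 (R(B, k) = -2*7 = -14)
u(q, P) = -21 (u(q, P) = -7 - 14 = -21)
(-113 + (u(f(-1), 7) - 1*69))*140 = (-113 + (-21 - 1*69))*140 = (-113 + (-21 - 69))*140 = (-113 - 90)*140 = -203*140 = -28420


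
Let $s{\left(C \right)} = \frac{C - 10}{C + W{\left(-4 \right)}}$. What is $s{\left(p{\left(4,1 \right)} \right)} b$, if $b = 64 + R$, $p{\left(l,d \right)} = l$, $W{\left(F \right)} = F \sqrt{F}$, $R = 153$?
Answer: $- \frac{651}{10} - \frac{651 i}{5} \approx -65.1 - 130.2 i$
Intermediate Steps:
$W{\left(F \right)} = F^{\frac{3}{2}}$
$s{\left(C \right)} = \frac{-10 + C}{C - 8 i}$ ($s{\left(C \right)} = \frac{C - 10}{C + \left(-4\right)^{\frac{3}{2}}} = \frac{-10 + C}{C - 8 i}$)
$b = 217$ ($b = 64 + 153 = 217$)
$s{\left(p{\left(4,1 \right)} \right)} b = \frac{-10 + 4}{4 - 8 i} 217 = \frac{4 + 8 i}{80} \left(-6\right) 217 = - \frac{3 \left(4 + 8 i\right)}{40} \cdot 217 = - \frac{651 \left(4 + 8 i\right)}{40}$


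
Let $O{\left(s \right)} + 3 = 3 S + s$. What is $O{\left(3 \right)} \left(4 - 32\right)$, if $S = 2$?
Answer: $-168$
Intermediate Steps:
$O{\left(s \right)} = 3 + s$ ($O{\left(s \right)} = -3 + \left(3 \cdot 2 + s\right) = -3 + \left(6 + s\right) = 3 + s$)
$O{\left(3 \right)} \left(4 - 32\right) = \left(3 + 3\right) \left(4 - 32\right) = 6 \left(-28\right) = -168$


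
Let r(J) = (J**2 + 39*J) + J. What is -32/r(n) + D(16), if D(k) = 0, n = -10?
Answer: 8/75 ≈ 0.10667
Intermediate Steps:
r(J) = J**2 + 40*J
-32/r(n) + D(16) = -32/(-10*(40 - 10)) + 0 = -32/(-10*30) + 0 = -32/(-300) + 0 = -1/300*(-32) + 0 = 8/75 + 0 = 8/75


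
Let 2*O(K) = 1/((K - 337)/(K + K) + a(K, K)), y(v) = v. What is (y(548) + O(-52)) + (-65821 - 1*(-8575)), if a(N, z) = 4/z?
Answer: -21601886/381 ≈ -56698.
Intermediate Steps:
O(K) = 1/(2*(4/K + (-337 + K)/(2*K))) (O(K) = 1/(2*((K - 337)/(K + K) + 4/K)) = 1/(2*((-337 + K)/((2*K)) + 4/K)) = 1/(2*((-337 + K)*(1/(2*K)) + 4/K)) = 1/(2*((-337 + K)/(2*K) + 4/K)) = 1/(2*(4/K + (-337 + K)/(2*K))))
(y(548) + O(-52)) + (-65821 - 1*(-8575)) = (548 - 52/(-329 - 52)) + (-65821 - 1*(-8575)) = (548 - 52/(-381)) + (-65821 + 8575) = (548 - 52*(-1/381)) - 57246 = (548 + 52/381) - 57246 = 208840/381 - 57246 = -21601886/381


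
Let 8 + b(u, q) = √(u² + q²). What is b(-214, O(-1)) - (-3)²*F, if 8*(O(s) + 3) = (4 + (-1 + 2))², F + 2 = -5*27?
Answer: 1225 + √2930945/8 ≈ 1439.0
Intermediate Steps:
F = -137 (F = -2 - 5*27 = -2 - 135 = -137)
O(s) = ⅛ (O(s) = -3 + (4 + (-1 + 2))²/8 = -3 + (4 + 1)²/8 = -3 + (⅛)*5² = -3 + (⅛)*25 = -3 + 25/8 = ⅛)
b(u, q) = -8 + √(q² + u²) (b(u, q) = -8 + √(u² + q²) = -8 + √(q² + u²))
b(-214, O(-1)) - (-3)²*F = (-8 + √((⅛)² + (-214)²)) - (-3)²*(-137) = (-8 + √(1/64 + 45796)) - 9*(-137) = (-8 + √(2930945/64)) - 1*(-1233) = (-8 + √2930945/8) + 1233 = 1225 + √2930945/8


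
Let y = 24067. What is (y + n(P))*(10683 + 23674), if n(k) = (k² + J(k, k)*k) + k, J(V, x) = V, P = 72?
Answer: 1185556999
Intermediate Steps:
n(k) = k + 2*k² (n(k) = (k² + k*k) + k = (k² + k²) + k = 2*k² + k = k + 2*k²)
(y + n(P))*(10683 + 23674) = (24067 + 72*(1 + 2*72))*(10683 + 23674) = (24067 + 72*(1 + 144))*34357 = (24067 + 72*145)*34357 = (24067 + 10440)*34357 = 34507*34357 = 1185556999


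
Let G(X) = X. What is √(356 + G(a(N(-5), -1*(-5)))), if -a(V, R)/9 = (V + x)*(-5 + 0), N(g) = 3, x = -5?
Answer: √266 ≈ 16.310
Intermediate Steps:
a(V, R) = -225 + 45*V (a(V, R) = -9*(V - 5)*(-5 + 0) = -9*(-5 + V)*(-5) = -9*(25 - 5*V) = -225 + 45*V)
√(356 + G(a(N(-5), -1*(-5)))) = √(356 + (-225 + 45*3)) = √(356 + (-225 + 135)) = √(356 - 90) = √266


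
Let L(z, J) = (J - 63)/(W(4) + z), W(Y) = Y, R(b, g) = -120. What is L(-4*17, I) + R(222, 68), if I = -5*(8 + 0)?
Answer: -7577/64 ≈ -118.39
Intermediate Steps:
I = -40 (I = -5*8 = -40)
L(z, J) = (-63 + J)/(4 + z) (L(z, J) = (J - 63)/(4 + z) = (-63 + J)/(4 + z))
L(-4*17, I) + R(222, 68) = (-63 - 40)/(4 - 4*17) - 120 = -103/(4 - 68) - 120 = -103/(-64) - 120 = -1/64*(-103) - 120 = 103/64 - 120 = -7577/64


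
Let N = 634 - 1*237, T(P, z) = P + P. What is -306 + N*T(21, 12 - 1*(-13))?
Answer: 16368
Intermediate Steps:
T(P, z) = 2*P
N = 397 (N = 634 - 237 = 397)
-306 + N*T(21, 12 - 1*(-13)) = -306 + 397*(2*21) = -306 + 397*42 = -306 + 16674 = 16368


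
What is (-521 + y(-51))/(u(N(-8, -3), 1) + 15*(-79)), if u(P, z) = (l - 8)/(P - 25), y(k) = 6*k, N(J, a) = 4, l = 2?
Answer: 5789/8293 ≈ 0.69806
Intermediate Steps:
u(P, z) = -6/(-25 + P) (u(P, z) = (2 - 8)/(P - 25) = -6/(-25 + P))
(-521 + y(-51))/(u(N(-8, -3), 1) + 15*(-79)) = (-521 + 6*(-51))/(-6/(-25 + 4) + 15*(-79)) = (-521 - 306)/(-6/(-21) - 1185) = -827/(-6*(-1/21) - 1185) = -827/(2/7 - 1185) = -827/(-8293/7) = -827*(-7/8293) = 5789/8293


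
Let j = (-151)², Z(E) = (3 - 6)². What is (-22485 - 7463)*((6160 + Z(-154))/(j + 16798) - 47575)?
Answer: 56419524034688/39599 ≈ 1.4248e+9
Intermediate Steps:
Z(E) = 9 (Z(E) = (-3)² = 9)
j = 22801
(-22485 - 7463)*((6160 + Z(-154))/(j + 16798) - 47575) = (-22485 - 7463)*((6160 + 9)/(22801 + 16798) - 47575) = -29948*(6169/39599 - 47575) = -29948*(-1883916256/39599) = 56419524034688/39599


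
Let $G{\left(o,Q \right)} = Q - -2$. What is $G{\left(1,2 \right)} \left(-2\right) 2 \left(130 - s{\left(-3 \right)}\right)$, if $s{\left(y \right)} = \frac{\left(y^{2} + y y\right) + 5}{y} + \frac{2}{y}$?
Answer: $- \frac{6640}{3} \approx -2213.3$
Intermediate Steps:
$s{\left(y \right)} = \frac{2}{y} + \frac{5 + 2 y^{2}}{y}$ ($s{\left(y \right)} = \frac{\left(y^{2} + y^{2}\right) + 5}{y} + \frac{2}{y} = \frac{2 y^{2} + 5}{y} + \frac{2}{y} = \frac{5 + 2 y^{2}}{y} + \frac{2}{y} = \frac{2}{y} + \frac{5 + 2 y^{2}}{y}$)
$G{\left(o,Q \right)} = 2 + Q$ ($G{\left(o,Q \right)} = Q + 2 = 2 + Q$)
$G{\left(1,2 \right)} \left(-2\right) 2 \left(130 - s{\left(-3 \right)}\right) = \left(2 + 2\right) \left(-2\right) 2 \left(130 - \left(2 \left(-3\right) + \frac{7}{-3}\right)\right) = 4 \left(-2\right) 2 \left(130 - \left(-6 + 7 \left(- \frac{1}{3}\right)\right)\right) = \left(-8\right) 2 \left(130 - \left(-6 - \frac{7}{3}\right)\right) = - 16 \left(130 - - \frac{25}{3}\right) = - 16 \left(130 + \frac{25}{3}\right) = \left(-16\right) \frac{415}{3} = - \frac{6640}{3}$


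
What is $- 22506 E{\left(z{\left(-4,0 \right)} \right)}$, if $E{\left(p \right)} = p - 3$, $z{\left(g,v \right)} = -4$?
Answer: $157542$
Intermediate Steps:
$E{\left(p \right)} = -3 + p$
$- 22506 E{\left(z{\left(-4,0 \right)} \right)} = - 22506 \left(-3 - 4\right) = \left(-22506\right) \left(-7\right) = 157542$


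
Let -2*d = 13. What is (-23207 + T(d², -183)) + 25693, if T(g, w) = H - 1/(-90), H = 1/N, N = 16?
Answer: 1789973/720 ≈ 2486.1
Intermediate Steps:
d = -13/2 (d = -½*13 = -13/2 ≈ -6.5000)
H = 1/16 ≈ 0.062500
T(g, w) = 53/720 (T(g, w) = 1/16 - 1/(-90) = 1/16 - 1*(-1/90) = 1/16 + 1/90 = 53/720)
(-23207 + T(d², -183)) + 25693 = (-23207 + 53/720) + 25693 = -16708987/720 + 25693 = 1789973/720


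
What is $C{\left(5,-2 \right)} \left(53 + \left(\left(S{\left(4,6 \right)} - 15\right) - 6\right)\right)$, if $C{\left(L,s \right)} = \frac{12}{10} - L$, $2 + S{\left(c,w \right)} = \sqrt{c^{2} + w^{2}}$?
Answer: $-114 - \frac{38 \sqrt{13}}{5} \approx -141.4$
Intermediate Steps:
$S{\left(c,w \right)} = -2 + \sqrt{c^{2} + w^{2}}$
$C{\left(L,s \right)} = \frac{6}{5} - L$ ($C{\left(L,s \right)} = 12 \cdot \frac{1}{10} - L = \frac{6}{5} - L$)
$C{\left(5,-2 \right)} \left(53 + \left(\left(S{\left(4,6 \right)} - 15\right) - 6\right)\right) = \left(\frac{6}{5} - 5\right) \left(53 - \left(23 - \sqrt{4^{2} + 6^{2}}\right)\right) = \left(\frac{6}{5} - 5\right) \left(53 - \left(23 - \sqrt{16 + 36}\right)\right) = - \frac{19 \left(53 - \left(23 - 2 \sqrt{13}\right)\right)}{5} = - \frac{19 \left(30 + 2 \sqrt{13}\right)}{5} = -114 - \frac{38 \sqrt{13}}{5}$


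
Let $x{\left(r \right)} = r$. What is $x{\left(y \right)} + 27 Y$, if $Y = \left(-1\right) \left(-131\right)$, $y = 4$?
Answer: $3541$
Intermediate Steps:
$Y = 131$
$x{\left(y \right)} + 27 Y = 4 + 27 \cdot 131 = 4 + 3537 = 3541$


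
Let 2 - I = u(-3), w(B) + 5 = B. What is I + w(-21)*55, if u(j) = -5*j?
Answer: -1443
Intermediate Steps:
w(B) = -5 + B
I = -13 (I = 2 - (-5)*(-3) = 2 - 1*15 = 2 - 15 = -13)
I + w(-21)*55 = -13 + (-5 - 21)*55 = -13 - 26*55 = -13 - 1430 = -1443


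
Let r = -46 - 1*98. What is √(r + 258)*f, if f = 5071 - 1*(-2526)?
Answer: 7597*√114 ≈ 81114.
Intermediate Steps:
f = 7597 (f = 5071 + 2526 = 7597)
r = -144 (r = -46 - 98 = -144)
√(r + 258)*f = √(-144 + 258)*7597 = √114*7597 = 7597*√114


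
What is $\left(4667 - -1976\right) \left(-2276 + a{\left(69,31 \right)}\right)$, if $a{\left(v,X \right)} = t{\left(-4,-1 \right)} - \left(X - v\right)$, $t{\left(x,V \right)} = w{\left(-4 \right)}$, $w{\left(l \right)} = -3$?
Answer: $-14886963$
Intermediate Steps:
$t{\left(x,V \right)} = -3$
$a{\left(v,X \right)} = -3 + v - X$ ($a{\left(v,X \right)} = -3 - \left(X - v\right) = -3 + v - X$)
$\left(4667 - -1976\right) \left(-2276 + a{\left(69,31 \right)}\right) = \left(4667 - -1976\right) \left(-2276 - -35\right) = \left(4667 + 1976\right) \left(-2276 - -35\right) = 6643 \left(-2276 + 35\right) = 6643 \left(-2241\right) = -14886963$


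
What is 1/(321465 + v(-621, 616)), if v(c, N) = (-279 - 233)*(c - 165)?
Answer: 1/723897 ≈ 1.3814e-6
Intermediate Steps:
v(c, N) = 84480 - 512*c (v(c, N) = -512*(-165 + c) = 84480 - 512*c)
1/(321465 + v(-621, 616)) = 1/(321465 + (84480 - 512*(-621))) = 1/(321465 + (84480 + 317952)) = 1/(321465 + 402432) = 1/723897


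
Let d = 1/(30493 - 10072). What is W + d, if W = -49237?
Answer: -1005468776/20421 ≈ -49237.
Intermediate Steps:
d = 1/20421 ≈ 4.8969e-5
W + d = -49237 + 1/20421 = -1005468776/20421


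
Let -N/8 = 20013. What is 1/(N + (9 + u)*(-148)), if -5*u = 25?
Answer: -1/160696 ≈ -6.2229e-6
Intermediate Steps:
u = -5 (u = -1/5*25 = -5)
N = -160104 (N = -8*20013 = -160104)
1/(N + (9 + u)*(-148)) = 1/(-160104 + (9 - 5)*(-148)) = 1/(-160104 + 4*(-148)) = 1/(-160104 - 592) = 1/(-160696) = -1/160696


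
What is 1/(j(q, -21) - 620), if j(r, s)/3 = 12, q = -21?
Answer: -1/584 ≈ -0.0017123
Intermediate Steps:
j(r, s) = 36 (j(r, s) = 3*12 = 36)
1/(j(q, -21) - 620) = 1/(36 - 620) = 1/(-584) = -1/584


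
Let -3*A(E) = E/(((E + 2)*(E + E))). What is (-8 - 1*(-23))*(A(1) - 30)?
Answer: -2705/6 ≈ -450.83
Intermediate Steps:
A(E) = -1/(6*(2 + E)) (A(E) = -E/(3*((E + 2)*(E + E))) = -E/(3*((2 + E)*(2*E))) = -E/(3*(2*E*(2 + E))) = -E*1/(2*E*(2 + E))/3 = -1/(6*(2 + E)))
(-8 - 1*(-23))*(A(1) - 30) = (-8 - 1*(-23))*(-1/(12 + 6*1) - 30) = (-8 + 23)*(-1/(12 + 6) - 30) = 15*(-1/18 - 30) = 15*(-541/18) = -2705/6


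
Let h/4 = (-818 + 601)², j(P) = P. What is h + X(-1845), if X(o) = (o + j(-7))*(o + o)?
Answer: 7022236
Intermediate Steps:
h = 188356 (h = 4*(-818 + 601)² = 4*(-217)² = 4*47089 = 188356)
X(o) = 2*o*(-7 + o) (X(o) = (o - 7)*(o + o) = (-7 + o)*(2*o) = 2*o*(-7 + o))
h + X(-1845) = 188356 + 2*(-1845)*(-7 - 1845) = 188356 + 2*(-1845)*(-1852) = 188356 + 6833880 = 7022236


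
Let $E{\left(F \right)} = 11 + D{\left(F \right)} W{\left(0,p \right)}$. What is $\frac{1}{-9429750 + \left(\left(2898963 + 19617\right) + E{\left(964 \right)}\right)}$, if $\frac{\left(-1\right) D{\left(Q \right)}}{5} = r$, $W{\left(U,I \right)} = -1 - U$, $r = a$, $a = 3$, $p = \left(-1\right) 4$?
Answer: $- \frac{1}{6511144} \approx -1.5358 \cdot 10^{-7}$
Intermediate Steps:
$p = -4$
$r = 3$
$D{\left(Q \right)} = -15$ ($D{\left(Q \right)} = \left(-5\right) 3 = -15$)
$E{\left(F \right)} = 26$ ($E{\left(F \right)} = 11 - 15 \left(-1 - 0\right) = 11 - 15 \left(-1 + 0\right) = 11 - -15 = 11 + 15 = 26$)
$\frac{1}{-9429750 + \left(\left(2898963 + 19617\right) + E{\left(964 \right)}\right)} = \frac{1}{-9429750 + \left(\left(2898963 + 19617\right) + 26\right)} = \frac{1}{-9429750 + \left(2918580 + 26\right)} = \frac{1}{-9429750 + 2918606} = \frac{1}{-6511144} = - \frac{1}{6511144}$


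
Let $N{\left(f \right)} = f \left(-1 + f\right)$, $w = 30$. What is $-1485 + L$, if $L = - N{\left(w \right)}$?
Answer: $-2355$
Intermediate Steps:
$L = -870$ ($L = - 30 \left(-1 + 30\right) = - 30 \cdot 29 = \left(-1\right) 870 = -870$)
$-1485 + L = -1485 - 870 = -2355$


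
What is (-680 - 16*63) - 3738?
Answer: -5426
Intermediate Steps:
(-680 - 16*63) - 3738 = (-680 - 1*1008) - 3738 = (-680 - 1008) - 3738 = -1688 - 3738 = -5426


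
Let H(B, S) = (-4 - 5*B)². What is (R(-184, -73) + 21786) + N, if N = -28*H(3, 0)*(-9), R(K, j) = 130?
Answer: 112888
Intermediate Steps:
N = 90972 (N = -28*(4 + 5*3)²*(-9) = -28*(4 + 15)²*(-9) = -28*19²*(-9) = -28*361*(-9) = -10108*(-9) = 90972)
(R(-184, -73) + 21786) + N = (130 + 21786) + 90972 = 21916 + 90972 = 112888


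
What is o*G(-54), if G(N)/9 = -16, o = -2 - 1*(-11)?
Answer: -1296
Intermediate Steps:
o = 9 (o = -2 + 11 = 9)
G(N) = -144 (G(N) = 9*(-16) = -144)
o*G(-54) = 9*(-144) = -1296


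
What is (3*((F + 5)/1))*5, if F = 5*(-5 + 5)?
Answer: 75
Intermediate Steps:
F = 0 (F = 5*0 = 0)
(3*((F + 5)/1))*5 = (3*((0 + 5)/1))*5 = (3*(5*1))*5 = (3*5)*5 = 15*5 = 75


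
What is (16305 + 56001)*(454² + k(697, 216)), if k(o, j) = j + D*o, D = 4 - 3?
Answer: 14969438874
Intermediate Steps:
D = 1
k(o, j) = j + o (k(o, j) = j + 1*o = j + o)
(16305 + 56001)*(454² + k(697, 216)) = (16305 + 56001)*(454² + (216 + 697)) = 72306*(206116 + 913) = 72306*207029 = 14969438874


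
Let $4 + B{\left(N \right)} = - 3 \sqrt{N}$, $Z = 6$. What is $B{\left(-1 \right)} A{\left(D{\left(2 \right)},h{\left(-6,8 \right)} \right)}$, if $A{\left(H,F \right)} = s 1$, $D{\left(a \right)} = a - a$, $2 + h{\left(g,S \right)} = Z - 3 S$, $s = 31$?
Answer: $-124 - 93 i \approx -124.0 - 93.0 i$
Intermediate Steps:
$h{\left(g,S \right)} = 4 - 3 S$ ($h{\left(g,S \right)} = -2 - \left(-6 + 3 S\right) = 4 - 3 S$)
$B{\left(N \right)} = -4 - 3 \sqrt{N}$
$D{\left(a \right)} = 0$
$A{\left(H,F \right)} = 31$ ($A{\left(H,F \right)} = 31 \cdot 1 = 31$)
$B{\left(-1 \right)} A{\left(D{\left(2 \right)},h{\left(-6,8 \right)} \right)} = \left(-4 - 3 \sqrt{-1}\right) 31 = \left(-4 - 3 i\right) 31 = -124 - 93 i$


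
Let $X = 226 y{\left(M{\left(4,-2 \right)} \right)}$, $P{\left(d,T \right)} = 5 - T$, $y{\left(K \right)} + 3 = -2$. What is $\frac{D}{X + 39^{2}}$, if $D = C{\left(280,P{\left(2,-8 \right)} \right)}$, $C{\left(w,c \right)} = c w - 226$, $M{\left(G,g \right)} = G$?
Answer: $\frac{3414}{391} \approx 8.7315$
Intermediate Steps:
$y{\left(K \right)} = -5$ ($y{\left(K \right)} = -3 - 2 = -5$)
$X = -1130$ ($X = 226 \left(-5\right) = -1130$)
$C{\left(w,c \right)} = -226 + c w$
$D = 3414$ ($D = -226 + \left(5 - -8\right) 280 = -226 + \left(5 + 8\right) 280 = -226 + 13 \cdot 280 = -226 + 3640 = 3414$)
$\frac{D}{X + 39^{2}} = \frac{3414}{-1130 + 39^{2}} = \frac{3414}{-1130 + 1521} = \frac{3414}{391}$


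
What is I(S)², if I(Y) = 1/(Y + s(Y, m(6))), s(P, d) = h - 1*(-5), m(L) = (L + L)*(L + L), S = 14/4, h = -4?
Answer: 4/81 ≈ 0.049383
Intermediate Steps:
S = 7/2 (S = 14*(¼) = 7/2 ≈ 3.5000)
m(L) = 4*L² (m(L) = (2*L)*(2*L) = 4*L²)
s(P, d) = 1 (s(P, d) = -4 - 1*(-5) = -4 + 5 = 1)
I(Y) = 1/(1 + Y) (I(Y) = 1/(Y + 1) = 1/(1 + Y))
I(S)² = (1/(1 + 7/2))² = (1/(9/2))² = (2/9)² = 4/81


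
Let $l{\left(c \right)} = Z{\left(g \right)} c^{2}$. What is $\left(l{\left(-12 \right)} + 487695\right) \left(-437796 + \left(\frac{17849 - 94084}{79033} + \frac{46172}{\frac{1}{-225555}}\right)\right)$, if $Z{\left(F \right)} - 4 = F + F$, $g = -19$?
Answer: $- \frac{397396677400668864717}{79033} \approx -5.0282 \cdot 10^{15}$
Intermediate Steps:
$Z{\left(F \right)} = 4 + 2 F$ ($Z{\left(F \right)} = 4 + \left(F + F\right) = 4 + 2 F$)
$l{\left(c \right)} = - 34 c^{2}$ ($l{\left(c \right)} = \left(4 + 2 \left(-19\right)\right) c^{2} = \left(4 - 38\right) c^{2} = - 34 c^{2}$)
$\left(l{\left(-12 \right)} + 487695\right) \left(-437796 + \left(\frac{17849 - 94084}{79033} + \frac{46172}{\frac{1}{-225555}}\right)\right) = \left(- 34 \left(-12\right)^{2} + 487695\right) \left(-437796 + \left(\frac{17849 - 94084}{79033} + \frac{46172}{\frac{1}{-225555}}\right)\right) = \left(\left(-34\right) 144 + 487695\right) \left(-437796 + \left(\left(17849 - 94084\right) \frac{1}{79033} + \frac{46172}{- \frac{1}{225555}}\right)\right) = \left(-4896 + 487695\right) \left(-437796 + \left(\left(-76235\right) \frac{1}{79033} + 46172 \left(-225555\right)\right)\right) = 482799 \left(-437796 - \frac{823075384156415}{79033}\right) = 482799 \left(- \frac{823109984487683}{79033}\right) = - \frac{397396677400668864717}{79033}$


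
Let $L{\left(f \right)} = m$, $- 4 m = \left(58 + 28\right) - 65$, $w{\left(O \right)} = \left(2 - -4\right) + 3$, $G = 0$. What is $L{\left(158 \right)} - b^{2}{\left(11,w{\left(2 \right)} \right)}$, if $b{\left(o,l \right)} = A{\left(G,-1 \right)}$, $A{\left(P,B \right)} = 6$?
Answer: $- \frac{165}{4} \approx -41.25$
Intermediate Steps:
$w{\left(O \right)} = 9$ ($w{\left(O \right)} = \left(2 + 4\right) + 3 = 6 + 3 = 9$)
$b{\left(o,l \right)} = 6$
$m = - \frac{21}{4}$ ($m = - \frac{\left(58 + 28\right) - 65}{4} = - \frac{86 - 65}{4} = \left(- \frac{1}{4}\right) 21 = - \frac{21}{4} \approx -5.25$)
$L{\left(f \right)} = - \frac{21}{4}$
$L{\left(158 \right)} - b^{2}{\left(11,w{\left(2 \right)} \right)} = - \frac{21}{4} - 6^{2} = - \frac{21}{4} - 36 = - \frac{165}{4}$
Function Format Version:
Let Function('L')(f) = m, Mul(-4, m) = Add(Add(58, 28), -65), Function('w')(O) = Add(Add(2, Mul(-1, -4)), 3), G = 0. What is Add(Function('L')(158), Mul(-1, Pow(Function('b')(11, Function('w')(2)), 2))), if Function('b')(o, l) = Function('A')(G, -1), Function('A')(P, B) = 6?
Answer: Rational(-165, 4) ≈ -41.250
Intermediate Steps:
Function('w')(O) = 9 (Function('w')(O) = Add(Add(2, 4), 3) = Add(6, 3) = 9)
Function('b')(o, l) = 6
m = Rational(-21, 4) (m = Mul(Rational(-1, 4), Add(Add(58, 28), -65)) = Mul(Rational(-1, 4), Add(86, -65)) = Mul(Rational(-1, 4), 21) = Rational(-21, 4) ≈ -5.2500)
Function('L')(f) = Rational(-21, 4)
Add(Function('L')(158), Mul(-1, Pow(Function('b')(11, Function('w')(2)), 2))) = Add(Rational(-21, 4), Mul(-1, Pow(6, 2))) = Add(Rational(-21, 4), Mul(-1, 36)) = Add(Rational(-21, 4), -36) = Rational(-165, 4)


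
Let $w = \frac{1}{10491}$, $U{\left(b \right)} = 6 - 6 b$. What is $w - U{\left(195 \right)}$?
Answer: $\frac{12211525}{10491} \approx 1164.0$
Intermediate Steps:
$w = \frac{1}{10491} \approx 9.532 \cdot 10^{-5}$
$w - U{\left(195 \right)} = \frac{1}{10491} - \left(6 - 1170\right) = \frac{1}{10491} - -1164 = \frac{1}{10491} + 1164 = \frac{12211525}{10491}$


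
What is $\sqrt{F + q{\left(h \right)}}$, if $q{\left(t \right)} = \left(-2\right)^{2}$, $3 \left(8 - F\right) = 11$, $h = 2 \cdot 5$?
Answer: $\frac{5 \sqrt{3}}{3} \approx 2.8868$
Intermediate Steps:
$h = 10$
$F = \frac{13}{3}$ ($F = 8 - \frac{11}{3} = \frac{13}{3} \approx 4.3333$)
$q{\left(t \right)} = 4$
$\sqrt{F + q{\left(h \right)}} = \sqrt{\frac{13}{3} + 4} = \sqrt{\frac{25}{3}} = \frac{5 \sqrt{3}}{3}$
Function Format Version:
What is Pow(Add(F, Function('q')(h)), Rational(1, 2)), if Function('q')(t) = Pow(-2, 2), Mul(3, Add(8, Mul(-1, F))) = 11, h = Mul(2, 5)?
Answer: Mul(Rational(5, 3), Pow(3, Rational(1, 2))) ≈ 2.8868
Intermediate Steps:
h = 10
F = Rational(13, 3) (F = Add(8, Mul(Rational(-1, 3), 11)) = Add(8, Rational(-11, 3)) = Rational(13, 3) ≈ 4.3333)
Function('q')(t) = 4
Pow(Add(F, Function('q')(h)), Rational(1, 2)) = Pow(Add(Rational(13, 3), 4), Rational(1, 2)) = Pow(Rational(25, 3), Rational(1, 2)) = Mul(Rational(5, 3), Pow(3, Rational(1, 2)))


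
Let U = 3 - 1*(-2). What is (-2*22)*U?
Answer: -220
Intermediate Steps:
U = 5 (U = 3 + 2 = 5)
(-2*22)*U = -2*22*5 = -44*5 = -220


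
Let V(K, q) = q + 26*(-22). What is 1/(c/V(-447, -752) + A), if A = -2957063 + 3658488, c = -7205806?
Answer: 662/467946253 ≈ 1.4147e-6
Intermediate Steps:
V(K, q) = -572 + q (V(K, q) = q - 572 = -572 + q)
A = 701425
1/(c/V(-447, -752) + A) = 1/(-7205806/(-572 - 752) + 701425) = 1/(-7205806/(-1324) + 701425) = 1/(-7205806*(-1/1324) + 701425) = 1/(3602903/662 + 701425) = 1/(467946253/662) = 662/467946253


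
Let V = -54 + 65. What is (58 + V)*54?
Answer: 3726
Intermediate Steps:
V = 11
(58 + V)*54 = (58 + 11)*54 = 69*54 = 3726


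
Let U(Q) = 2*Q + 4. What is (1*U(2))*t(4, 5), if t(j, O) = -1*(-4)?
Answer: 32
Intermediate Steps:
t(j, O) = 4
U(Q) = 4 + 2*Q
(1*U(2))*t(4, 5) = (1*(4 + 2*2))*4 = (1*(4 + 4))*4 = (1*8)*4 = 8*4 = 32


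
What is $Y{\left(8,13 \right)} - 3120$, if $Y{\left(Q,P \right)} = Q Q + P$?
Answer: $-3043$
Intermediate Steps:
$Y{\left(Q,P \right)} = P + Q^{2}$ ($Y{\left(Q,P \right)} = Q^{2} + P = P + Q^{2}$)
$Y{\left(8,13 \right)} - 3120 = \left(13 + 8^{2}\right) - 3120 = \left(13 + 64\right) - 3120 = 77 - 3120 = -3043$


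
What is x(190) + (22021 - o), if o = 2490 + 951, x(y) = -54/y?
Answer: 1765073/95 ≈ 18580.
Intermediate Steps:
o = 3441
x(190) + (22021 - o) = -54/190 + (22021 - 1*3441) = -54*1/190 + (22021 - 3441) = -27/95 + 18580 = 1765073/95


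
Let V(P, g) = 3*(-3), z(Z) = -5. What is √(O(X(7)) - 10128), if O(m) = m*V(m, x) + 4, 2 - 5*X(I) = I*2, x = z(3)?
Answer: 4*I*√15785/5 ≈ 100.51*I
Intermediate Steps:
x = -5
V(P, g) = -9
X(I) = ⅖ - 2*I/5 (X(I) = ⅖ - I*2/5 = ⅖ - 2*I/5)
O(m) = 4 - 9*m (O(m) = m*(-9) + 4 = -9*m + 4 = 4 - 9*m)
√(O(X(7)) - 10128) = √((4 - 9*(⅖ - ⅖*7)) - 10128) = √((4 - 9*(⅖ - 14/5)) - 10128) = √((4 - 9*(-12/5)) - 10128) = √((4 + 108/5) - 10128) = √(128/5 - 10128) = √(-50512/5) = 4*I*√15785/5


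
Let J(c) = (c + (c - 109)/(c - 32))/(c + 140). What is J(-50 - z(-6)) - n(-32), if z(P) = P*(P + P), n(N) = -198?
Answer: 6887/36 ≈ 191.31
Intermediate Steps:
z(P) = 2*P² (z(P) = P*(2*P) = 2*P²)
J(c) = (c + (-109 + c)/(-32 + c))/(140 + c)
J(-50 - z(-6)) - n(-32) = (-109 + (-50 - 2*(-6)²)² - 31*(-50 - 2*(-6)²))/(-4480 + (-50 - 2*(-6)²)² + 108*(-50 - 2*(-6)²)) - 1*(-198) = (-109 + (-50 - 2*36)² - 31*(-50 - 2*36))/(-4480 + (-50 - 2*36)² + 108*(-50 - 2*36)) + 198 = (-109 + (-50 - 1*72)² - 31*(-50 - 1*72))/(-4480 + (-50 - 1*72)² + 108*(-50 - 1*72)) + 198 = (-109 + (-50 - 72)² - 31*(-50 - 72))/(-4480 + (-50 - 72)² + 108*(-50 - 72)) + 198 = (-109 + (-122)² - 31*(-122))/(-4480 + (-122)² + 108*(-122)) + 198 = (-109 + 14884 + 3782)/(-4480 + 14884 - 13176) + 198 = 18557/(-2772) + 198 = -1/2772*18557 + 198 = -241/36 + 198 = 6887/36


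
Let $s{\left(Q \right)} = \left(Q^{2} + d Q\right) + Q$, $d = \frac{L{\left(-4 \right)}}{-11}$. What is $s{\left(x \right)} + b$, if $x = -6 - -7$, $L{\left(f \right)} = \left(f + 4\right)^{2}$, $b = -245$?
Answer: $-243$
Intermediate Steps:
$L{\left(f \right)} = \left(4 + f\right)^{2}$
$x = 1$ ($x = -6 + 7 = 1$)
$d = 0$ ($d = \frac{\left(4 - 4\right)^{2}}{-11} = 0^{2} \left(- \frac{1}{11}\right) = 0 \left(- \frac{1}{11}\right) = 0$)
$s{\left(Q \right)} = Q + Q^{2}$ ($s{\left(Q \right)} = \left(Q^{2} + 0 Q\right) + Q = \left(Q^{2} + 0\right) + Q = Q^{2} + Q = Q + Q^{2}$)
$s{\left(x \right)} + b = 1 \left(1 + 1\right) - 245 = 1 \cdot 2 - 245 = 2 - 245 = -243$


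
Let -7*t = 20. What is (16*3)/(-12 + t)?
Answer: -42/13 ≈ -3.2308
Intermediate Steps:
t = -20/7 (t = -⅐*20 = -20/7 ≈ -2.8571)
(16*3)/(-12 + t) = (16*3)/(-12 - 20/7) = 48/(-104/7) = 48*(-7/104) = -42/13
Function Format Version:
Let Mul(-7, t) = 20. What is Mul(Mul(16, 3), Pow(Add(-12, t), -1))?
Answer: Rational(-42, 13) ≈ -3.2308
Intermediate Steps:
t = Rational(-20, 7) (t = Mul(Rational(-1, 7), 20) = Rational(-20, 7) ≈ -2.8571)
Mul(Mul(16, 3), Pow(Add(-12, t), -1)) = Mul(Mul(16, 3), Pow(Add(-12, Rational(-20, 7)), -1)) = Mul(48, Pow(Rational(-104, 7), -1)) = Mul(48, Rational(-7, 104)) = Rational(-42, 13)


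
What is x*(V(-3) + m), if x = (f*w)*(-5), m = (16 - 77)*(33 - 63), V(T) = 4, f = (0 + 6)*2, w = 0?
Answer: 0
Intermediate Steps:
f = 12 (f = 6*2 = 12)
m = 1830 (m = -61*(-30) = 1830)
x = 0 (x = (12*0)*(-5) = 0*(-5) = 0)
x*(V(-3) + m) = 0*(4 + 1830) = 0*1834 = 0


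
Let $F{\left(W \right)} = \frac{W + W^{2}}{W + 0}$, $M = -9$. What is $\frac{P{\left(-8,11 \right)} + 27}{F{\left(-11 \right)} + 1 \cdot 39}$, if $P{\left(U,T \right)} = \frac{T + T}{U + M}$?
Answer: $\frac{437}{493} \approx 0.88641$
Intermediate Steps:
$P{\left(U,T \right)} = \frac{2 T}{-9 + U}$ ($P{\left(U,T \right)} = \frac{T + T}{U - 9} = \frac{2 T}{-9 + U}$)
$F{\left(W \right)} = \frac{W + W^{2}}{W}$
$\frac{P{\left(-8,11 \right)} + 27}{F{\left(-11 \right)} + 1 \cdot 39} = \frac{2 \cdot 11 \frac{1}{-9 - 8} + 27}{\left(1 - 11\right) + 1 \cdot 39} = \frac{2 \cdot 11 \frac{1}{-17} + 27}{-10 + 39} = \frac{2 \cdot 11 \left(- \frac{1}{17}\right) + 27}{29} = \left(- \frac{22}{17} + 27\right) \frac{1}{29} = \frac{437}{17} \cdot \frac{1}{29} = \frac{437}{493}$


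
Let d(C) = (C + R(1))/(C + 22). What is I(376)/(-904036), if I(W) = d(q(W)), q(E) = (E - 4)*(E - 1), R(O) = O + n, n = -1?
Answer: -34875/31533227698 ≈ -1.1060e-6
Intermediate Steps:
R(O) = -1 + O (R(O) = O - 1 = -1 + O)
q(E) = (-1 + E)*(-4 + E) (q(E) = (-4 + E)*(-1 + E) = (-1 + E)*(-4 + E))
d(C) = C/(22 + C) (d(C) = (C + (-1 + 1))/(C + 22) = (C + 0)/(22 + C) = C/(22 + C))
I(W) = (4 + W² - 5*W)/(26 + W² - 5*W) (I(W) = (4 + W² - 5*W)/(22 + (4 + W² - 5*W)) = (4 + W² - 5*W)/(26 + W² - 5*W))
I(376)/(-904036) = ((4 + 376² - 5*376)/(26 + 376² - 5*376))/(-904036) = ((4 + 141376 - 1880)/(26 + 141376 - 1880))*(-1/904036) = (139500/139522)*(-1/904036) = ((1/139522)*139500)*(-1/904036) = (69750/69761)*(-1/904036) = -34875/31533227698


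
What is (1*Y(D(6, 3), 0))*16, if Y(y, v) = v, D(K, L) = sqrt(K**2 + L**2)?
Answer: 0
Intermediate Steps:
(1*Y(D(6, 3), 0))*16 = (1*0)*16 = 0*16 = 0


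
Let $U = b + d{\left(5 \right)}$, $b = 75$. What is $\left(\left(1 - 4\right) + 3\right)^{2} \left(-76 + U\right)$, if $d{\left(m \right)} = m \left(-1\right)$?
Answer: $0$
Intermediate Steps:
$d{\left(m \right)} = - m$
$U = 70$ ($U = 75 - 5 = 70$)
$\left(\left(1 - 4\right) + 3\right)^{2} \left(-76 + U\right) = \left(\left(1 - 4\right) + 3\right)^{2} \left(-76 + 70\right) = \left(\left(1 - 4\right) + 3\right)^{2} \left(-6\right) = \left(-3 + 3\right)^{2} \left(-6\right) = 0^{2} \left(-6\right) = 0 \left(-6\right) = 0$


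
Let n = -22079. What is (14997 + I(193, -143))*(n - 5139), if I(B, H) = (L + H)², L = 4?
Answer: -934067324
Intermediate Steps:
I(B, H) = (4 + H)²
(14997 + I(193, -143))*(n - 5139) = (14997 + (4 - 143)²)*(-22079 - 5139) = (14997 + (-139)²)*(-27218) = (14997 + 19321)*(-27218) = 34318*(-27218) = -934067324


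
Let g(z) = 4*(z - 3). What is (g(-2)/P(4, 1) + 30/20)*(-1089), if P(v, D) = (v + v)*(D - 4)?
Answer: -2541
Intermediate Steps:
g(z) = -12 + 4*z (g(z) = 4*(-3 + z) = -12 + 4*z)
P(v, D) = 2*v*(-4 + D) (P(v, D) = (2*v)*(-4 + D) = 2*v*(-4 + D))
(g(-2)/P(4, 1) + 30/20)*(-1089) = ((-12 + 4*(-2))/((2*4*(-4 + 1))) + 30/20)*(-1089) = ((-12 - 8)/((2*4*(-3))) + 30*(1/20))*(-1089) = (-20/(-24) + 3/2)*(-1089) = (-20*(-1/24) + 3/2)*(-1089) = (5/6 + 3/2)*(-1089) = (7/3)*(-1089) = -2541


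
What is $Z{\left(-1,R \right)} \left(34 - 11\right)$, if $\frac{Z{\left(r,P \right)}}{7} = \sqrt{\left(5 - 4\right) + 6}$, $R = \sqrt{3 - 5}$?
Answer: $161 \sqrt{7} \approx 425.97$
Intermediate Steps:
$R = i \sqrt{2}$ ($R = \sqrt{-2} = i \sqrt{2} \approx 1.4142 i$)
$Z{\left(r,P \right)} = 7 \sqrt{7}$ ($Z{\left(r,P \right)} = 7 \sqrt{\left(5 - 4\right) + 6} = 7 \sqrt{1 + 6} = 7 \sqrt{7}$)
$Z{\left(-1,R \right)} \left(34 - 11\right) = 7 \sqrt{7} \left(34 - 11\right) = 7 \sqrt{7} \cdot 23 = 161 \sqrt{7}$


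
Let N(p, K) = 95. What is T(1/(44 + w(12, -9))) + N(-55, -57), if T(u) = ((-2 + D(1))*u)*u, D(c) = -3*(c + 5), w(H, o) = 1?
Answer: 38471/405 ≈ 94.990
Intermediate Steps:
D(c) = -15 - 3*c (D(c) = -3*(5 + c) = -15 - 3*c)
T(u) = -20*u² (T(u) = ((-2 + (-15 - 3*1))*u)*u = ((-2 + (-15 - 3))*u)*u = ((-2 - 18)*u)*u = (-20*u)*u = -20*u²)
T(1/(44 + w(12, -9))) + N(-55, -57) = -20/(44 + 1)² + 95 = -20*(1/45)² + 95 = -20*1/2025 + 95 = -4/405 + 95 = 38471/405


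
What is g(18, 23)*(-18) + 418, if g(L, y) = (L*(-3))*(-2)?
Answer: -1526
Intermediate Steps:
g(L, y) = 6*L (g(L, y) = -3*L*(-2) = 6*L)
g(18, 23)*(-18) + 418 = (6*18)*(-18) + 418 = 108*(-18) + 418 = -1944 + 418 = -1526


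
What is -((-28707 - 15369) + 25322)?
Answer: 18754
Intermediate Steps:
-((-28707 - 15369) + 25322) = -(-44076 + 25322) = -1*(-18754) = 18754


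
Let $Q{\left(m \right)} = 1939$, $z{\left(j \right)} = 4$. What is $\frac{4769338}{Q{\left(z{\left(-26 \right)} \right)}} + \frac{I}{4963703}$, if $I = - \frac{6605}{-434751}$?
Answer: $\frac{1470301631650368887}{597759031497981} \approx 2459.7$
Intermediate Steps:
$I = \frac{6605}{434751}$ ($I = \left(-6605\right) \left(- \frac{1}{434751}\right) = \frac{6605}{434751} \approx 0.015193$)
$\frac{4769338}{Q{\left(z{\left(-26 \right)} \right)}} + \frac{I}{4963703} = \frac{4769338}{1939} + \frac{6605}{434751 \cdot 4963703} = 4769338 \cdot \frac{1}{1939} + \frac{6605}{434751} \cdot \frac{1}{4963703} = \frac{681334}{277} + \frac{6605}{2157974842953} = \frac{1470301631650368887}{597759031497981}$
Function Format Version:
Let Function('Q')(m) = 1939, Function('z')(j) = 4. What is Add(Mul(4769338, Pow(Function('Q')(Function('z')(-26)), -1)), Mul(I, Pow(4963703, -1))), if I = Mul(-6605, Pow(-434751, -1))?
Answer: Rational(1470301631650368887, 597759031497981) ≈ 2459.7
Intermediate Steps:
I = Rational(6605, 434751) (I = Mul(-6605, Rational(-1, 434751)) = Rational(6605, 434751) ≈ 0.015193)
Add(Mul(4769338, Pow(Function('Q')(Function('z')(-26)), -1)), Mul(I, Pow(4963703, -1))) = Add(Mul(4769338, Pow(1939, -1)), Mul(Rational(6605, 434751), Pow(4963703, -1))) = Add(Mul(4769338, Rational(1, 1939)), Mul(Rational(6605, 434751), Rational(1, 4963703))) = Add(Rational(681334, 277), Rational(6605, 2157974842953)) = Rational(1470301631650368887, 597759031497981)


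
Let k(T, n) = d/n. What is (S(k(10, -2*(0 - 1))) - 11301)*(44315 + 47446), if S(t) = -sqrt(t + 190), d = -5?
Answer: -1036991061 - 458805*sqrt(30)/2 ≈ -1.0382e+9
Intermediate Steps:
k(T, n) = -5/n
S(t) = -sqrt(190 + t)
(S(k(10, -2*(0 - 1))) - 11301)*(44315 + 47446) = (-sqrt(190 - 5*(-1/(2*(0 - 1)))) - 11301)*(44315 + 47446) = (-sqrt(190 - 5/((-2*(-1)))) - 11301)*91761 = (-sqrt(190 - 5/2) - 11301)*91761 = (-sqrt(375/2) - 11301)*91761 = (-5*sqrt(30)/2 - 11301)*91761 = (-11301 - 5*sqrt(30)/2)*91761 = -1036991061 - 458805*sqrt(30)/2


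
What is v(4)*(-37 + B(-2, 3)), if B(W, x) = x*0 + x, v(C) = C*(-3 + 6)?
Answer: -408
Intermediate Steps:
v(C) = 3*C (v(C) = C*3 = 3*C)
B(W, x) = x (B(W, x) = 0 + x = x)
v(4)*(-37 + B(-2, 3)) = (3*4)*(-37 + 3) = 12*(-34) = -408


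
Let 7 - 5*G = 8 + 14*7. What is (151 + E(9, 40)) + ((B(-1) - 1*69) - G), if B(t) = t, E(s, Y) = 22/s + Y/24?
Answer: 4721/45 ≈ 104.91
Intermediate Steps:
E(s, Y) = 22/s + Y/24 (E(s, Y) = 22/s + Y*(1/24) = 22/s + Y/24)
G = -99/5 (G = 7/5 - (8 + 14*7)/5 = 7/5 - (8 + 98)/5 = 7/5 - ⅕*106 = 7/5 - 106/5 = -99/5 ≈ -19.800)
(151 + E(9, 40)) + ((B(-1) - 1*69) - G) = (151 + (22/9 + (1/24)*40)) + ((-1 - 1*69) - 1*(-99/5)) = (151 + (22*(⅑) + 5/3)) + ((-1 - 69) + 99/5) = (151 + (22/9 + 5/3)) + (-70 + 99/5) = (151 + 37/9) - 251/5 = 1396/9 - 251/5 = 4721/45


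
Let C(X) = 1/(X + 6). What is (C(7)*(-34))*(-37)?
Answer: 1258/13 ≈ 96.769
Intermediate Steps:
C(X) = 1/(6 + X)
(C(7)*(-34))*(-37) = (-34/(6 + 7))*(-37) = (-34/13)*(-37) = ((1/13)*(-34))*(-37) = -34/13*(-37) = 1258/13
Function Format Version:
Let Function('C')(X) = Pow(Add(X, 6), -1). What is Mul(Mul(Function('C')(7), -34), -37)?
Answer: Rational(1258, 13) ≈ 96.769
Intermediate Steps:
Function('C')(X) = Pow(Add(6, X), -1)
Mul(Mul(Function('C')(7), -34), -37) = Mul(Mul(Pow(Add(6, 7), -1), -34), -37) = Mul(Mul(Pow(13, -1), -34), -37) = Mul(Mul(Rational(1, 13), -34), -37) = Mul(Rational(-34, 13), -37) = Rational(1258, 13)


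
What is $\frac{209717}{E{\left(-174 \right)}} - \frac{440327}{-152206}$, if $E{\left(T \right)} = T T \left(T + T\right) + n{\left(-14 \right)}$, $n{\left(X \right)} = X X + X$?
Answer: $\frac{1151826520620}{400905505099} \approx 2.8731$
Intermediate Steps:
$n{\left(X \right)} = X + X^{2}$ ($n{\left(X \right)} = X^{2} + X = X + X^{2}$)
$E{\left(T \right)} = 182 + 2 T^{3}$ ($E{\left(T \right)} = T T \left(T + T\right) - 14 \left(1 - 14\right) = T T 2 T - -182 = T 2 T^{2} + 182 = 2 T^{3} + 182 = 182 + 2 T^{3}$)
$\frac{209717}{E{\left(-174 \right)}} - \frac{440327}{-152206} = \frac{209717}{182 + 2 \left(-174\right)^{3}} - \frac{440327}{-152206} = \frac{209717}{182 + 2 \left(-5268024\right)} - - \frac{440327}{152206} = \frac{209717}{182 - 10536048} + \frac{440327}{152206} = \frac{209717}{-10535866} + \frac{440327}{152206} = 209717 \left(- \frac{1}{10535866}\right) + \frac{440327}{152206} = - \frac{209717}{10535866} + \frac{440327}{152206} = \frac{1151826520620}{400905505099}$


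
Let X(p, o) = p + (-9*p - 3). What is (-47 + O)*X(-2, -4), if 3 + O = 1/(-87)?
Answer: -56563/87 ≈ -650.15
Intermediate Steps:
O = -262/87 (O = -3 + 1/(-87) = -3 - 1/87 = -262/87 ≈ -3.0115)
X(p, o) = -3 - 8*p (X(p, o) = p + (-3 - 9*p) = -3 - 8*p)
(-47 + O)*X(-2, -4) = (-47 - 262/87)*(-3 - 8*(-2)) = -4351*(-3 + 16)/87 = -4351/87*13 = -56563/87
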